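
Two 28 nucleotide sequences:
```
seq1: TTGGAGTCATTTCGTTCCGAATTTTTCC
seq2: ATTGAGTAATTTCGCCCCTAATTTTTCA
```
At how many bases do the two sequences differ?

7

Mismatches (1-based): base 1: T→A; base 3: G→T; base 8: C→A; base 15: T→C; base 16: T→C; base 19: G→T; base 28: C→A.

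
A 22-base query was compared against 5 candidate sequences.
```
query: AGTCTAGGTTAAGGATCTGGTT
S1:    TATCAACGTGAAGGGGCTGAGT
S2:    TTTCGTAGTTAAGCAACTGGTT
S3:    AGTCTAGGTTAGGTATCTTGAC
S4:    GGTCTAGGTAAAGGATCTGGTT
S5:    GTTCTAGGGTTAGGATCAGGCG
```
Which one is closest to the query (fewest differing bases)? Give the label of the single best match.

S4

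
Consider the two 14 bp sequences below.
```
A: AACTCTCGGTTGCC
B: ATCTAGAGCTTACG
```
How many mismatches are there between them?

Comparing position by position, 7 bases differ: 2 (A/T), 5 (C/A), 6 (T/G), 7 (C/A), 9 (G/C), 12 (G/A), 14 (C/G).

7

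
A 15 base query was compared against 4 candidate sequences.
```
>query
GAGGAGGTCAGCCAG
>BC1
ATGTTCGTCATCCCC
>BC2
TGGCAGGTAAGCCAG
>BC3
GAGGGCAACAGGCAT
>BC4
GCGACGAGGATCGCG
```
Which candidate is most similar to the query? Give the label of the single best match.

Hamming distances to query — BC1: 8; BC2: 4; BC3: 6; BC4: 9.
Smallest is BC2 with 4 mismatches.

BC2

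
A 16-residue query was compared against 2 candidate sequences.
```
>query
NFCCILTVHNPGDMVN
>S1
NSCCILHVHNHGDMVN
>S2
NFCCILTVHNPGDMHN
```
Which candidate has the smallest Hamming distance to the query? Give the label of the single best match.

S2

S1 differs at 3 residues; S2 differs at 1 residue. The closest is S2.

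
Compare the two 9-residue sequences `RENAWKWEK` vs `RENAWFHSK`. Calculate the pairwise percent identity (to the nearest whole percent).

67%

Mismatches at positions 6, 7, 8 (1-based): 3 of 9.
Identical positions: 6/9 = 66.67% → 67%.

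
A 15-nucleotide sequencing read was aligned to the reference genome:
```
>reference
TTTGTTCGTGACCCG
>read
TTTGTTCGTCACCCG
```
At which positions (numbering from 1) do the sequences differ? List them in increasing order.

Scanning 1-based: 10: G/C.

10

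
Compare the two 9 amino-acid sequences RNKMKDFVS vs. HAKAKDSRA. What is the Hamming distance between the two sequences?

The sequences differ at positions 1, 2, 4, 7, 8, 9 (1-based) — 6 in total.

6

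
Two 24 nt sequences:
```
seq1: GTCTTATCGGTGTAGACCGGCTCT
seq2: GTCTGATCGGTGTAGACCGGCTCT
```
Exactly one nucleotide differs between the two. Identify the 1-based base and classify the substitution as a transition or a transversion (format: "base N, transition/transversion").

Base 5 changes T→G. T is a pyrimidine and G is a purine, so this is a transversion.

base 5, transversion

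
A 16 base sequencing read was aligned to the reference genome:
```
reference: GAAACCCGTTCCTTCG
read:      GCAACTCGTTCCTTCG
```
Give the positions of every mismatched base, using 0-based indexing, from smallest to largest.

1, 5

Scanning 0-based: 1: A/C; 5: C/T.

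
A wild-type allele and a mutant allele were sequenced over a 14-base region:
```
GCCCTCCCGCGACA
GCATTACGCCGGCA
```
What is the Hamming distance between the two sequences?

6

The sequences differ at bases 3, 4, 6, 8, 9, 12 (1-based) — 6 in total.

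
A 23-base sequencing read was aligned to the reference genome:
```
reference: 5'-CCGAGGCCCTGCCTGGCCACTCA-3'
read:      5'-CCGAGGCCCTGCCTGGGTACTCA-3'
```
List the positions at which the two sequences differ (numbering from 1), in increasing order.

17, 18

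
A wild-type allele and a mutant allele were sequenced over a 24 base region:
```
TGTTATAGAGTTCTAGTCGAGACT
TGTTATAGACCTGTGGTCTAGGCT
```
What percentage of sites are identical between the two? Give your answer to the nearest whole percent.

75%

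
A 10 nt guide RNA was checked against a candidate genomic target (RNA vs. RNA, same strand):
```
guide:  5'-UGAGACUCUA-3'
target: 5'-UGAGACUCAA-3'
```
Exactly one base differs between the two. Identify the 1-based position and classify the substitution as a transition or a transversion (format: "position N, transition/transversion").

The sequences differ only at position 9: U→A (pyrimidine→purine), a transversion.

position 9, transversion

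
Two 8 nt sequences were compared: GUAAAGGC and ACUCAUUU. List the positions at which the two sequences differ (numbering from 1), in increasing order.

1, 2, 3, 4, 6, 7, 8

Scanning 1-based: 1: G/A; 2: U/C; 3: A/U; 4: A/C; 6: G/U; 7: G/U; 8: C/U.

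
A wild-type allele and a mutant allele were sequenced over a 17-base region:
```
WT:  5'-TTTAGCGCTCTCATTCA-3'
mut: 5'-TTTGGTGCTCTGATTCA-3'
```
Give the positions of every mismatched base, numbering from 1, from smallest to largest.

Differences at position 4 (A→G), position 6 (C→T), position 12 (C→G).

4, 6, 12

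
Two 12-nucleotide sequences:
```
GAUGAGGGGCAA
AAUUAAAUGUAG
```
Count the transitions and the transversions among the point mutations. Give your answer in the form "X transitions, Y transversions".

5 transitions, 2 transversions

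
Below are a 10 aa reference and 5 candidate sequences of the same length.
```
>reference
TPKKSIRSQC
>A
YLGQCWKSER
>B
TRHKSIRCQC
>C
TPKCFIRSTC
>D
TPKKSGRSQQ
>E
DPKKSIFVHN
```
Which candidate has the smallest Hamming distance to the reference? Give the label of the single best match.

D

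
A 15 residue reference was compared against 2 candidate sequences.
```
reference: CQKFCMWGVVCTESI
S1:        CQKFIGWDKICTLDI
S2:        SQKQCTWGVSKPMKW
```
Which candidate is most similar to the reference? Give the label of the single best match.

S1 differs at 7 positions; S2 differs at 9 positions. The closest is S1.

S1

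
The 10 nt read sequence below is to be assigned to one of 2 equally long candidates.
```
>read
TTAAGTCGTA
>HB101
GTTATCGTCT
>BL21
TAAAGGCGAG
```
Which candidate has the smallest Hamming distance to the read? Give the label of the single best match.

Hamming distances to read — HB101: 8; BL21: 4.
Smallest is BL21 with 4 mismatches.

BL21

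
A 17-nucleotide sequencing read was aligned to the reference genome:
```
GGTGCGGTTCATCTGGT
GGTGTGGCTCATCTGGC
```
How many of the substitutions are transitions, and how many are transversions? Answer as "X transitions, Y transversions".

Transitions (purine↔purine or pyrimidine↔pyrimidine): 5 C→T, 8 T→C, 17 T→C.
Transversions (purine↔pyrimidine): none.

3 transitions, 0 transversions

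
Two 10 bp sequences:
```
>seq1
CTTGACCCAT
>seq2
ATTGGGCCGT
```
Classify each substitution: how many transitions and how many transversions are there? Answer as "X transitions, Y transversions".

2 transitions, 2 transversions

Mismatches (1-based):
base 1: C→A (pyrimidine→purine, transversion)
base 5: A→G (purine→purine, transition)
base 6: C→G (pyrimidine→purine, transversion)
base 9: A→G (purine→purine, transition)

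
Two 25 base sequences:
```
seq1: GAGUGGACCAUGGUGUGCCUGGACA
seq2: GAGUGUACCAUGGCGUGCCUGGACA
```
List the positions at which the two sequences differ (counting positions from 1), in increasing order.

Differences at position 6 (G→U), position 14 (U→C).

6, 14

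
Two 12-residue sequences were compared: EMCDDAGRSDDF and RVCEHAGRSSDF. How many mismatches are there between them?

5

Mismatches (1-based): position 1: E→R; position 2: M→V; position 4: D→E; position 5: D→H; position 10: D→S.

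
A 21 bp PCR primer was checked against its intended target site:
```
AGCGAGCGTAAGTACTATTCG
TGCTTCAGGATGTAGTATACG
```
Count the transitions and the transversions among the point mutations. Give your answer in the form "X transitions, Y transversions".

0 transitions, 9 transversions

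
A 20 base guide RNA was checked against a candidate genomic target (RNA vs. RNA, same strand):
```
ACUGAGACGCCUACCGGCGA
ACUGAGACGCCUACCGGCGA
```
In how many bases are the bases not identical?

The two sequences are identical at every position.

0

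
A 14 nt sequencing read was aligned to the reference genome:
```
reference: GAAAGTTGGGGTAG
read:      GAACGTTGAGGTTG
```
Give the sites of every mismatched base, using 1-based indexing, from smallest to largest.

4, 9, 13

Differences at site 4 (A→C), site 9 (G→A), site 13 (A→T).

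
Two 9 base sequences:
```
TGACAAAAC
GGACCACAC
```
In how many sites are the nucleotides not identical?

The sequences differ at sites 1, 5, 7 (1-based) — 3 in total.

3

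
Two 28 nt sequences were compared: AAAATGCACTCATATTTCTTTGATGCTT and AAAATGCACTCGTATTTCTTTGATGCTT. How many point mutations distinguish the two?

1

Mismatches (1-based): position 12: A→G.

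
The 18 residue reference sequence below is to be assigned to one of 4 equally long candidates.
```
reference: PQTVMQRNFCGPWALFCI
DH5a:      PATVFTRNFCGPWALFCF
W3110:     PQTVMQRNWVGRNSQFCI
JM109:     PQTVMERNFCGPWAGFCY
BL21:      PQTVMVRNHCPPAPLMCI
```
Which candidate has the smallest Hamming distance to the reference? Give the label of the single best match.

DH5a differs at 4 positions; W3110 differs at 6 positions; JM109 differs at 3 positions; BL21 differs at 6 positions. The closest is JM109.

JM109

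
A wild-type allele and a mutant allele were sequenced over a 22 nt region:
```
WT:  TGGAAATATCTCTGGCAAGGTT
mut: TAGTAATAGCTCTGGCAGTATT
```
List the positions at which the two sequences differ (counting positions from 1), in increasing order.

2, 4, 9, 18, 19, 20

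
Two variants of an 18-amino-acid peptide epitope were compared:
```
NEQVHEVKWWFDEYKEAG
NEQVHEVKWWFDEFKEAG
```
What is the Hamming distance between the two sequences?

Mismatches (1-based): position 14: Y→F.

1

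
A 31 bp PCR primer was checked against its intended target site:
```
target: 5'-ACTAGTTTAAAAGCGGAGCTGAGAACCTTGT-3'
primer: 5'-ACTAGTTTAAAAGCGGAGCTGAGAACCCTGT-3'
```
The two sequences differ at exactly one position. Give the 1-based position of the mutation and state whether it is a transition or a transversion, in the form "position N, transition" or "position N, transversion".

position 28, transition

The sequences differ only at position 28: T→C (pyrimidine→pyrimidine), a transition.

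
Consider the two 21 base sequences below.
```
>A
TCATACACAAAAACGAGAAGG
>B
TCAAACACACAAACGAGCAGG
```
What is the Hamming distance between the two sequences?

Mismatches (1-based): position 4: T→A; position 10: A→C; position 18: A→C.

3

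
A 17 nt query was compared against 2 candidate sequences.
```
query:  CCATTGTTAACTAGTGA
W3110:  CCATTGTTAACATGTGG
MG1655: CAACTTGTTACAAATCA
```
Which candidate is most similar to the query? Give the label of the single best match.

W3110 differs at 3 positions; MG1655 differs at 8 positions. The closest is W3110.

W3110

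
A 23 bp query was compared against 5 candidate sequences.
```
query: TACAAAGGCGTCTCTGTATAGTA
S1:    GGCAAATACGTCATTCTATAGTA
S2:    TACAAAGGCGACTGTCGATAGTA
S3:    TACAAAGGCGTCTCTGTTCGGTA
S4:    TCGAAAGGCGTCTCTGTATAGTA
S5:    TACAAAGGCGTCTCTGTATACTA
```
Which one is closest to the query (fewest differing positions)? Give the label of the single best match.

S1 differs at 7 positions; S2 differs at 4 positions; S3 differs at 3 positions; S4 differs at 2 positions; S5 differs at 1 position. The closest is S5.

S5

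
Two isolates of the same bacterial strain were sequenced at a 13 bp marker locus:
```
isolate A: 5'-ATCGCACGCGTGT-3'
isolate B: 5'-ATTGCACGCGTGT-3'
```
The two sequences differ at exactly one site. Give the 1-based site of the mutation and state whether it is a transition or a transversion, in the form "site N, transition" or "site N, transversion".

The sequences differ only at site 3: C→T (pyrimidine→pyrimidine), a transition.

site 3, transition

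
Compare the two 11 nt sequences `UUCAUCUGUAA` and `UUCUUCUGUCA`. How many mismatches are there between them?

Comparing position by position, 2 bases differ: 4 (A/U), 10 (A/C).

2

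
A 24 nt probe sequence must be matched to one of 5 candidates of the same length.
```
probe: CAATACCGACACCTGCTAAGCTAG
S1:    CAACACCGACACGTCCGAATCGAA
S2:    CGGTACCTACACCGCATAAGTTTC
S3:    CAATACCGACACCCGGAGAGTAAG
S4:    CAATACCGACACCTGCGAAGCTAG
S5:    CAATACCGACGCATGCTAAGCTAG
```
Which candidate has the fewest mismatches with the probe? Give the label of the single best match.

S4

S1 differs at 7 bases; S2 differs at 9 bases; S3 differs at 6 bases; S4 differs at 1 base; S5 differs at 2 bases. The closest is S4.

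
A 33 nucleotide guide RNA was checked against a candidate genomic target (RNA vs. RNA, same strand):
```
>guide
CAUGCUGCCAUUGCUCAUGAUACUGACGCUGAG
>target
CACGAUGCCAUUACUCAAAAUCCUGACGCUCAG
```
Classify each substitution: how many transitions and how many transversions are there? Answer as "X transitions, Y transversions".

3 transitions, 4 transversions

Mismatches (1-based):
position 3: U→C (pyrimidine→pyrimidine, transition)
position 5: C→A (pyrimidine→purine, transversion)
position 13: G→A (purine→purine, transition)
position 18: U→A (pyrimidine→purine, transversion)
position 19: G→A (purine→purine, transition)
position 22: A→C (purine→pyrimidine, transversion)
position 31: G→C (purine→pyrimidine, transversion)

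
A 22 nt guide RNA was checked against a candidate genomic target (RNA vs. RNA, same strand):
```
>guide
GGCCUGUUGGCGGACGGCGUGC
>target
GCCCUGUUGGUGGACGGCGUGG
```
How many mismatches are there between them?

Mismatches (1-based): site 2: G→C; site 11: C→U; site 22: C→G.

3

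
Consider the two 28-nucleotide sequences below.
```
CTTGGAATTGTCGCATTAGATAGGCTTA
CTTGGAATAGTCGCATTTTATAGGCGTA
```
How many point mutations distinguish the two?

Mismatches (1-based): base 9: T→A; base 18: A→T; base 19: G→T; base 26: T→G.

4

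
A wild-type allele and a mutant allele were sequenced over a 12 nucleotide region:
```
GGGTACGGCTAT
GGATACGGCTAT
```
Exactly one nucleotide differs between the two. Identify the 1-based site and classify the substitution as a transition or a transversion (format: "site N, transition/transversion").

site 3, transition

The sequences differ only at site 3: G→A (purine→purine), a transition.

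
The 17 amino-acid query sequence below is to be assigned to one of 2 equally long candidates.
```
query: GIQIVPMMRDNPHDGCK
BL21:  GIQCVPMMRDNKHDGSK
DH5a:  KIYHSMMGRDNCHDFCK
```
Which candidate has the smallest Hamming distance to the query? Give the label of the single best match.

BL21 differs at 3 positions; DH5a differs at 8 positions. The closest is BL21.

BL21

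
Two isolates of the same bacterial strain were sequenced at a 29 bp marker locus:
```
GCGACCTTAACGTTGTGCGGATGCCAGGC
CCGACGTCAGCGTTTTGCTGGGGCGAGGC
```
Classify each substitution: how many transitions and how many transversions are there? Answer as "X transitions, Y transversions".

Mismatches (1-based):
position 1: G→C (purine→pyrimidine, transversion)
position 6: C→G (pyrimidine→purine, transversion)
position 8: T→C (pyrimidine→pyrimidine, transition)
position 10: A→G (purine→purine, transition)
position 15: G→T (purine→pyrimidine, transversion)
position 19: G→T (purine→pyrimidine, transversion)
position 21: A→G (purine→purine, transition)
position 22: T→G (pyrimidine→purine, transversion)
position 25: C→G (pyrimidine→purine, transversion)

3 transitions, 6 transversions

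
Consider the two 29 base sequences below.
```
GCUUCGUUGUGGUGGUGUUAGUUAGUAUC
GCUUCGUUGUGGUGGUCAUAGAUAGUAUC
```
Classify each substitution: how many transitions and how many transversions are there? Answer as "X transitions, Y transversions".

0 transitions, 3 transversions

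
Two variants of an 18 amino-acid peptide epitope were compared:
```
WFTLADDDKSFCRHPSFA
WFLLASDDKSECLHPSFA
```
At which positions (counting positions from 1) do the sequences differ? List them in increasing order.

3, 6, 11, 13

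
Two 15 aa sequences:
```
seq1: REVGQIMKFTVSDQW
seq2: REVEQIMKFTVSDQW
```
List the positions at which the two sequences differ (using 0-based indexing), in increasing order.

Scanning 0-based: 3: G/E.

3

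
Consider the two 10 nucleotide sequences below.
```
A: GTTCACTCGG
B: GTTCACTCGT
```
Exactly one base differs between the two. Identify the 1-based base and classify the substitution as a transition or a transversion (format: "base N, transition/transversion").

Base 10 changes G→T. G is a purine and T is a pyrimidine, so this is a transversion.

base 10, transversion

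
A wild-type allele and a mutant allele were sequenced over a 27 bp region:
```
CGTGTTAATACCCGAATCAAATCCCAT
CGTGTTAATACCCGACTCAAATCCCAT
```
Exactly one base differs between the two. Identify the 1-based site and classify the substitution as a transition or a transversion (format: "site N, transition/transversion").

site 16, transversion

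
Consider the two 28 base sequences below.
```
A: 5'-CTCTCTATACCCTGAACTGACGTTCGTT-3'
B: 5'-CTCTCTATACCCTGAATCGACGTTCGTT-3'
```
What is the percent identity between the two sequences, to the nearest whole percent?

93%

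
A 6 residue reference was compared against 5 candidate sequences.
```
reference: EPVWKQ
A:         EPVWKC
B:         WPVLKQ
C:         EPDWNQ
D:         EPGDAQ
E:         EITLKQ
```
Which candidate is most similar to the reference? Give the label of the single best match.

A

Hamming distances to reference — A: 1; B: 2; C: 2; D: 3; E: 3.
Smallest is A with 1 mismatch.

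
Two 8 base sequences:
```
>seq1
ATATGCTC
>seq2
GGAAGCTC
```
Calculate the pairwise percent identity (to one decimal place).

62.5%

Mismatches at positions 1, 2, 4 (1-based): 3 of 8.
Identical positions: 5/8 = 62.5% → 62.5%.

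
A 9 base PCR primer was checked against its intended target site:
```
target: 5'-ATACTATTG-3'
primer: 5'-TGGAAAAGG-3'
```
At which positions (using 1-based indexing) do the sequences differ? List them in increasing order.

1, 2, 3, 4, 5, 7, 8

Differences at position 1 (A→T), position 2 (T→G), position 3 (A→G), position 4 (C→A), position 5 (T→A), position 7 (T→A), position 8 (T→G).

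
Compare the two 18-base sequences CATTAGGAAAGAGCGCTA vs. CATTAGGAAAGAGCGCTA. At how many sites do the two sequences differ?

No positions differ; the sequences are identical.

0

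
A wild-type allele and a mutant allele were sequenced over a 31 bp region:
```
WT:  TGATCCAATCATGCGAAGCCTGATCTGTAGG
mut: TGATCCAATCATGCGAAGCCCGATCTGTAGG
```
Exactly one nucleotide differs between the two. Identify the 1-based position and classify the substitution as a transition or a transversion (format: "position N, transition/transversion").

position 21, transition

The sequences differ only at position 21: T→C (pyrimidine→pyrimidine), a transition.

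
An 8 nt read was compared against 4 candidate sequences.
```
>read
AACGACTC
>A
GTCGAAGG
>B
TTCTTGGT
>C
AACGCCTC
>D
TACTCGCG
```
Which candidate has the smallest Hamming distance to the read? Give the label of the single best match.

C

A differs at 5 positions; B differs at 7 positions; C differs at 1 position; D differs at 6 positions. The closest is C.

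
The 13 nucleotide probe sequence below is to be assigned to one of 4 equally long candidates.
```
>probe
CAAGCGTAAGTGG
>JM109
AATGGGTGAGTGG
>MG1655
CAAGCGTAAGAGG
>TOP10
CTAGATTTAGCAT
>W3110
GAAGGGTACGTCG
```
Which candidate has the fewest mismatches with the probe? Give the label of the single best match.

JM109 differs at 4 positions; MG1655 differs at 1 position; TOP10 differs at 7 positions; W3110 differs at 4 positions. The closest is MG1655.

MG1655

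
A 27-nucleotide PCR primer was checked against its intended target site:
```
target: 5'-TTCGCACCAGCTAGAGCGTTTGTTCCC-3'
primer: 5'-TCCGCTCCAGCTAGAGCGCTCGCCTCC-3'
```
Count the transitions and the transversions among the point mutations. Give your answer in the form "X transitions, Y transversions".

Transitions (purine↔purine or pyrimidine↔pyrimidine): 2 T→C, 19 T→C, 21 T→C, 23 T→C, 24 T→C, 25 C→T.
Transversions (purine↔pyrimidine): 6 A→T.

6 transitions, 1 transversion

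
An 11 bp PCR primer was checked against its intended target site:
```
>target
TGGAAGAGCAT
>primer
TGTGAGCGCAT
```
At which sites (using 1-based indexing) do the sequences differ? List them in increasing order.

Differences at site 3 (G→T), site 4 (A→G), site 7 (A→C).

3, 4, 7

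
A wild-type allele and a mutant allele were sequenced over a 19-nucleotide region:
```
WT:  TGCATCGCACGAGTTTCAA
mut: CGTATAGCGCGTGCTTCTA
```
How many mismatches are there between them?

7

The sequences differ at bases 1, 3, 6, 9, 12, 14, 18 (1-based) — 7 in total.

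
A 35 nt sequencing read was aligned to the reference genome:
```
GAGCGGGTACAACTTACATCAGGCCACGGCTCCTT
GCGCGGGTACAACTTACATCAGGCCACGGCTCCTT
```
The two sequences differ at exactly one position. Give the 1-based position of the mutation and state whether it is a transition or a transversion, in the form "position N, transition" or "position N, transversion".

The sequences differ only at position 2: A→C (purine→pyrimidine), a transversion.

position 2, transversion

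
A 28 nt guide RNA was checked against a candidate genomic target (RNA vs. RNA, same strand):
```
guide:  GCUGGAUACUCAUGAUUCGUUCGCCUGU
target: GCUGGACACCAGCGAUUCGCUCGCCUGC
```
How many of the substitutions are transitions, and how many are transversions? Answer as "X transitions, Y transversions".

6 transitions, 1 transversion

Mismatches (1-based):
base 7: U→C (pyrimidine→pyrimidine, transition)
base 10: U→C (pyrimidine→pyrimidine, transition)
base 11: C→A (pyrimidine→purine, transversion)
base 12: A→G (purine→purine, transition)
base 13: U→C (pyrimidine→pyrimidine, transition)
base 20: U→C (pyrimidine→pyrimidine, transition)
base 28: U→C (pyrimidine→pyrimidine, transition)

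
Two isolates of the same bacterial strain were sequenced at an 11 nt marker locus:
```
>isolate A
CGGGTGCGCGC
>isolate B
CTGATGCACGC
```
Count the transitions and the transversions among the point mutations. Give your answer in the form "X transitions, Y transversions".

Mismatches (1-based):
site 2: G→T (purine→pyrimidine, transversion)
site 4: G→A (purine→purine, transition)
site 8: G→A (purine→purine, transition)

2 transitions, 1 transversion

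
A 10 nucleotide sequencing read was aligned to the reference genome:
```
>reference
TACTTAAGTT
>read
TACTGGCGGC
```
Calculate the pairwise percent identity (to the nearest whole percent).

50%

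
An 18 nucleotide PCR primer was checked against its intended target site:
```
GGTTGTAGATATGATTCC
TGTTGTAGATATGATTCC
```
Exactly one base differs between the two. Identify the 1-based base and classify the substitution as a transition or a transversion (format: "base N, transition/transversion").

base 1, transversion

The sequences differ only at base 1: G→T (purine→pyrimidine), a transversion.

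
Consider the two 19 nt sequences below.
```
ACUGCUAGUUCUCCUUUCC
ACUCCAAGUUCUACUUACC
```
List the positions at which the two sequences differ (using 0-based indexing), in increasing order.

Differences at position 3 (G→C), position 5 (U→A), position 12 (C→A), position 16 (U→A).

3, 5, 12, 16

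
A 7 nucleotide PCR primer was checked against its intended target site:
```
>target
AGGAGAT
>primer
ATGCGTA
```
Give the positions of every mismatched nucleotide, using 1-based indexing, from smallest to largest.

Differences at position 2 (G→T), position 4 (A→C), position 6 (A→T), position 7 (T→A).

2, 4, 6, 7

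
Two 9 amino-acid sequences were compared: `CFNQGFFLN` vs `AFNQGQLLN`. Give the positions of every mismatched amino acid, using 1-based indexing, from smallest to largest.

Differences at position 1 (C→A), position 6 (F→Q), position 7 (F→L).

1, 6, 7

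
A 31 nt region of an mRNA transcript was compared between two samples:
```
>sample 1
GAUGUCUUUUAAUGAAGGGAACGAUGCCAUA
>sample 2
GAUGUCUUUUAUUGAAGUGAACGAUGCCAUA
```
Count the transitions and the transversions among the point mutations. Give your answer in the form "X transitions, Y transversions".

Transitions (purine↔purine or pyrimidine↔pyrimidine): none.
Transversions (purine↔pyrimidine): 12 A→U, 18 G→U.

0 transitions, 2 transversions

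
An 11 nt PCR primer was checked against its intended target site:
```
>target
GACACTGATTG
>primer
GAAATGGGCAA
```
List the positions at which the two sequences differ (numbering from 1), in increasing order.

3, 5, 6, 8, 9, 10, 11

Differences at position 3 (C→A), position 5 (C→T), position 6 (T→G), position 8 (A→G), position 9 (T→C), position 10 (T→A), position 11 (G→A).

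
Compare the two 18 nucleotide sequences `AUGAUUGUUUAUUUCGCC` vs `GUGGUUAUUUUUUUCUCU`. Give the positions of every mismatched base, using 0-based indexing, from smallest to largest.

0, 3, 6, 10, 15, 17

Scanning 0-based: 0: A/G; 3: A/G; 6: G/A; 10: A/U; 15: G/U; 17: C/U.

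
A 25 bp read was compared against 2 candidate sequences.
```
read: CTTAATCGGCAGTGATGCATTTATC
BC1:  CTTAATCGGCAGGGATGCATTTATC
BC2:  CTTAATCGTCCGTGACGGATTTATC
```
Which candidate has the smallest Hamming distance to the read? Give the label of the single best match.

BC1

Hamming distances to read — BC1: 1; BC2: 4.
Smallest is BC1 with 1 mismatch.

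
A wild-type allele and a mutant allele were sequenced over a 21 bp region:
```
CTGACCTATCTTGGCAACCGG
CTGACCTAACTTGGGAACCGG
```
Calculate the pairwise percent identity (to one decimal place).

Mismatches at positions 9, 15 (1-based): 2 of 21.
Identical positions: 19/21 = 90.48% → 90.5%.

90.5%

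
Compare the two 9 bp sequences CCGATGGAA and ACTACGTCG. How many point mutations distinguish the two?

6

Mismatches (1-based): base 1: C→A; base 3: G→T; base 5: T→C; base 7: G→T; base 8: A→C; base 9: A→G.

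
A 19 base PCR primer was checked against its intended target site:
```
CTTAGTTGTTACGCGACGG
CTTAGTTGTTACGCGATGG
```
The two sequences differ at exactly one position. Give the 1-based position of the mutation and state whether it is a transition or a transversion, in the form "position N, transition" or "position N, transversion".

position 17, transition

The sequences differ only at position 17: C→T (pyrimidine→pyrimidine), a transition.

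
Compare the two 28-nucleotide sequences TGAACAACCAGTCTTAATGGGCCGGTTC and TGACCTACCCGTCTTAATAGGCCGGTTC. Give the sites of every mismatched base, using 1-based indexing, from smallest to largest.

4, 6, 10, 19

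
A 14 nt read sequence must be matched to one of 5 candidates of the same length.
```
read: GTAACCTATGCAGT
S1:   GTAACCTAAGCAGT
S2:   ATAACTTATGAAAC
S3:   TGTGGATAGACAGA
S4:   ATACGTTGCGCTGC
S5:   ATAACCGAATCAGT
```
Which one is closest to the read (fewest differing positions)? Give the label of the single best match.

S1

S1 differs at 1 position; S2 differs at 5 positions; S3 differs at 9 positions; S4 differs at 8 positions; S5 differs at 4 positions. The closest is S1.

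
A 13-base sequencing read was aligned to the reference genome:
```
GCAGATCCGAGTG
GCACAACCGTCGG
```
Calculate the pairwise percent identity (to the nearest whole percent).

62%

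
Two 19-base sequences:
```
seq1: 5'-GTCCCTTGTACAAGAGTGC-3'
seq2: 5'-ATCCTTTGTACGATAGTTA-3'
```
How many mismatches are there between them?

6

The sequences differ at positions 1, 5, 12, 14, 18, 19 (1-based) — 6 in total.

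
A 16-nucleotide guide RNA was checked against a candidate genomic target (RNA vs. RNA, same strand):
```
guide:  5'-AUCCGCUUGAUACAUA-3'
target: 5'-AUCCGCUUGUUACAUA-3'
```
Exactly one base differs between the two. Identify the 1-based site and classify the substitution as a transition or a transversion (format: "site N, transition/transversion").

The sequences differ only at site 10: A→U (purine→pyrimidine), a transversion.

site 10, transversion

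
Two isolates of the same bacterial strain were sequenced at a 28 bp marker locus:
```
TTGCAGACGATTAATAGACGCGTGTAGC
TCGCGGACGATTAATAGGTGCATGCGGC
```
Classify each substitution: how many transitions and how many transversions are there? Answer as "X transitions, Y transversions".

7 transitions, 0 transversions

Mismatches (1-based):
site 2: T→C (pyrimidine→pyrimidine, transition)
site 5: A→G (purine→purine, transition)
site 18: A→G (purine→purine, transition)
site 19: C→T (pyrimidine→pyrimidine, transition)
site 22: G→A (purine→purine, transition)
site 25: T→C (pyrimidine→pyrimidine, transition)
site 26: A→G (purine→purine, transition)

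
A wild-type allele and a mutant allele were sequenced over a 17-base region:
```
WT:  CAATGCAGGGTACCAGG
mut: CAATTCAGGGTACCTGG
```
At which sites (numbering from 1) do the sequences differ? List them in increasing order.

5, 15

Differences at site 5 (G→T), site 15 (A→T).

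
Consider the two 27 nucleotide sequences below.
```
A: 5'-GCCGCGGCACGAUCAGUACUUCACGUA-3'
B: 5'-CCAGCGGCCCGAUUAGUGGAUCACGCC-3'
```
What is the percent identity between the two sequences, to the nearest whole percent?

67%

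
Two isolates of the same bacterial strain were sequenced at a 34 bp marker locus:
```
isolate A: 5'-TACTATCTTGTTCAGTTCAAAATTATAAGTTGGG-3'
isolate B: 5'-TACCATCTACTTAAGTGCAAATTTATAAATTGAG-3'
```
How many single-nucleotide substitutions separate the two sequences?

8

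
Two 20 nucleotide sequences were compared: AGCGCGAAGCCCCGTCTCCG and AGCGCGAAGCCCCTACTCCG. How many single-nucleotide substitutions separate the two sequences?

2

Comparing position by position, 2 bases differ: 14 (G/T), 15 (T/A).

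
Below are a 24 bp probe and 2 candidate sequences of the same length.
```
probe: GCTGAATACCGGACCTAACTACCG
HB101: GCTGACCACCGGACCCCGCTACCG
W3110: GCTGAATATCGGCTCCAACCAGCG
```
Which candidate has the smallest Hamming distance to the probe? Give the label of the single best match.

HB101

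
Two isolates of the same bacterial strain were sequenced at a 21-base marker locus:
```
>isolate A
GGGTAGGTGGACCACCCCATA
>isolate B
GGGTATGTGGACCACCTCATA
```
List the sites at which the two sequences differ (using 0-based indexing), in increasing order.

5, 16

Differences at site 5 (G→T), site 16 (C→T).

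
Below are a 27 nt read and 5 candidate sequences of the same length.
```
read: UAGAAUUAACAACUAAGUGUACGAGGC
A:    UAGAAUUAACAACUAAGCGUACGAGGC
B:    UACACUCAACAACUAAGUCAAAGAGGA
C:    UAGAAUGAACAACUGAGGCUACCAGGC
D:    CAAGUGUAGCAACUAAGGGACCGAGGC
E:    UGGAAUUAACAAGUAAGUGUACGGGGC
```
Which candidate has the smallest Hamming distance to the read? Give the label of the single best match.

A differs at 1 site; B differs at 7 sites; C differs at 5 sites; D differs at 9 sites; E differs at 3 sites. The closest is A.

A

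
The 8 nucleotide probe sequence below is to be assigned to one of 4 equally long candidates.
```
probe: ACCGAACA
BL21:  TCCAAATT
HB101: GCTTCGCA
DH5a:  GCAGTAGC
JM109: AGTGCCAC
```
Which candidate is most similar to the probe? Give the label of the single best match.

Hamming distances to probe — BL21: 4; HB101: 5; DH5a: 5; JM109: 6.
Smallest is BL21 with 4 mismatches.

BL21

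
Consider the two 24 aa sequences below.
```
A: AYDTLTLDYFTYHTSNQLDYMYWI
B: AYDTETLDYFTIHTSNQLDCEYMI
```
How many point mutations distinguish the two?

5

The sequences differ at positions 5, 12, 20, 21, 23 (1-based) — 5 in total.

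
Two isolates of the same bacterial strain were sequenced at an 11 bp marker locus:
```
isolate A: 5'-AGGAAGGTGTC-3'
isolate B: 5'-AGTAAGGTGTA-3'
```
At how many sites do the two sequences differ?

Mismatches (1-based): site 3: G→T; site 11: C→A.

2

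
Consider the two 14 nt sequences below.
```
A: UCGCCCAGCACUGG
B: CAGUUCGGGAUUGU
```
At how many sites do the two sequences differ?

Comparing position by position, 8 sites differ: 1 (U/C), 2 (C/A), 4 (C/U), 5 (C/U), 7 (A/G), 9 (C/G), 11 (C/U), 14 (G/U).

8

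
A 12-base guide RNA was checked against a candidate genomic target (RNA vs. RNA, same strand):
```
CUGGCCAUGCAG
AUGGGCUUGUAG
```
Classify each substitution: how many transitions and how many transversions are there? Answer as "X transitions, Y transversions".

Mismatches (1-based):
position 1: C→A (pyrimidine→purine, transversion)
position 5: C→G (pyrimidine→purine, transversion)
position 7: A→U (purine→pyrimidine, transversion)
position 10: C→U (pyrimidine→pyrimidine, transition)

1 transition, 3 transversions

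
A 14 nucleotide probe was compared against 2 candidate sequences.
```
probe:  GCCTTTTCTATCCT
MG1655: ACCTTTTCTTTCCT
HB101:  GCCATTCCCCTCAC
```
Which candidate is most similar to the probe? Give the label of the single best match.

MG1655 differs at 2 positions; HB101 differs at 6 positions. The closest is MG1655.

MG1655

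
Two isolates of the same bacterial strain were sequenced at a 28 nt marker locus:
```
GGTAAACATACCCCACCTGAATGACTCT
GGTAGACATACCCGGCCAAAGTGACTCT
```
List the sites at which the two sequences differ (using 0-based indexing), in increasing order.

4, 13, 14, 17, 18, 20

Differences at site 4 (A→G), site 13 (C→G), site 14 (A→G), site 17 (T→A), site 18 (G→A), site 20 (A→G).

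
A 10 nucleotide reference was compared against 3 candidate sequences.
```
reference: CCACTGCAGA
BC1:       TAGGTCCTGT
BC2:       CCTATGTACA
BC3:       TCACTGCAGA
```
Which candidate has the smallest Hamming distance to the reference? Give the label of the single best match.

Hamming distances to reference — BC1: 7; BC2: 4; BC3: 1.
Smallest is BC3 with 1 mismatch.

BC3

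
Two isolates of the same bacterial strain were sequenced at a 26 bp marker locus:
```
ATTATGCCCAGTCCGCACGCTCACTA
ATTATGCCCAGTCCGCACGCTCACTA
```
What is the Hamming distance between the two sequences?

0

The two sequences are identical at every position.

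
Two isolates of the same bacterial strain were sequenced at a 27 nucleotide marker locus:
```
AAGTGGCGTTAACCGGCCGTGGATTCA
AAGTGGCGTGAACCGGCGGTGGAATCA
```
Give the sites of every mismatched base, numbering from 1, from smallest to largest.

10, 18, 24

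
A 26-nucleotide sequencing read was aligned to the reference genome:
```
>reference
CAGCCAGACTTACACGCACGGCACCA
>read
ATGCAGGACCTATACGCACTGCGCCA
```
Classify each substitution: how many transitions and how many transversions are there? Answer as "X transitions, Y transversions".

4 transitions, 4 transversions

Transitions (purine↔purine or pyrimidine↔pyrimidine): 6 A→G, 10 T→C, 13 C→T, 23 A→G.
Transversions (purine↔pyrimidine): 1 C→A, 2 A→T, 5 C→A, 20 G→T.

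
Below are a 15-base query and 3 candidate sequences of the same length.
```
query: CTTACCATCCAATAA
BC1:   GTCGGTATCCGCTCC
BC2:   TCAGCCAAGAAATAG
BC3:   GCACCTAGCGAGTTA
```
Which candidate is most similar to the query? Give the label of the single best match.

BC1 differs at 9 bases; BC2 differs at 8 bases; BC3 differs at 9 bases. The closest is BC2.

BC2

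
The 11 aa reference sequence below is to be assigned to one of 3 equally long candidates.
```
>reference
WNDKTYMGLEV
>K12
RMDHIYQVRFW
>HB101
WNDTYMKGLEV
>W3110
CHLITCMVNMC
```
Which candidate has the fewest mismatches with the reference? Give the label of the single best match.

HB101

K12 differs at 9 residues; HB101 differs at 4 residues; W3110 differs at 9 residues. The closest is HB101.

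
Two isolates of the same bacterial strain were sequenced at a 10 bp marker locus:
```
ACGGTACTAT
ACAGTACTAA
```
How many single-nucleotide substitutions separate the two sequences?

2

The sequences differ at sites 3, 10 (1-based) — 2 in total.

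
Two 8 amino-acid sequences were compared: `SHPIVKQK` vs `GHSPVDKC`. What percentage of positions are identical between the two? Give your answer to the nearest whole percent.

6 positions differ (1, 3, 4, 6, 7, 8), so 2 of 8 match: 2/8 = 25%.

25%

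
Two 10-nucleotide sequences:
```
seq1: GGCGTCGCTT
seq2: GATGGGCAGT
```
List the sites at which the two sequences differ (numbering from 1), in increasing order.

2, 3, 5, 6, 7, 8, 9

Differences at site 2 (G→A), site 3 (C→T), site 5 (T→G), site 6 (C→G), site 7 (G→C), site 8 (C→A), site 9 (T→G).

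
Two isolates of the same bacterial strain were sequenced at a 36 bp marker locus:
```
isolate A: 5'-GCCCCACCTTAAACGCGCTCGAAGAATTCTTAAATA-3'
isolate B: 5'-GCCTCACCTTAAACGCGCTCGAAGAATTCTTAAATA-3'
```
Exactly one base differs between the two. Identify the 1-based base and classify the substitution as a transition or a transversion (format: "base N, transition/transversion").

base 4, transition

The sequences differ only at base 4: C→T (pyrimidine→pyrimidine), a transition.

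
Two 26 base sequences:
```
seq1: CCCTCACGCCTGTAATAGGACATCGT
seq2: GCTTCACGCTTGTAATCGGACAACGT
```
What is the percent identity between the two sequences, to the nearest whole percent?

5 positions differ (1, 3, 10, 17, 23), so 21 of 26 match: 21/26 = 80.77%.

81%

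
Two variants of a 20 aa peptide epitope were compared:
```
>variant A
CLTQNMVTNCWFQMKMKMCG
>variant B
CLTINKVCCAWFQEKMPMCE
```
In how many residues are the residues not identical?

8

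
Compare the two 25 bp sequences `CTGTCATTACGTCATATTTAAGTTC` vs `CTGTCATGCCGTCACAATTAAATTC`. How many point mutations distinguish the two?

Mismatches (1-based): position 8: T→G; position 9: A→C; position 15: T→C; position 17: T→A; position 22: G→A.

5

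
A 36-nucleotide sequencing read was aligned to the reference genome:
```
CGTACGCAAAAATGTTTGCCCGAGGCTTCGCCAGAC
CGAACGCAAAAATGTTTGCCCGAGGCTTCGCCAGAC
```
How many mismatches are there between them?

1

Comparing position by position, 1 position differs: 3 (T/A).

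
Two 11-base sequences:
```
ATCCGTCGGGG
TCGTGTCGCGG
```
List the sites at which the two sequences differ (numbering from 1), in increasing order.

1, 2, 3, 4, 9

Differences at site 1 (A→T), site 2 (T→C), site 3 (C→G), site 4 (C→T), site 9 (G→C).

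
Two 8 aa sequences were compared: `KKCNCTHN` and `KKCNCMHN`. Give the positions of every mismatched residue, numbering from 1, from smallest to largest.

Scanning 1-based: 6: T/M.

6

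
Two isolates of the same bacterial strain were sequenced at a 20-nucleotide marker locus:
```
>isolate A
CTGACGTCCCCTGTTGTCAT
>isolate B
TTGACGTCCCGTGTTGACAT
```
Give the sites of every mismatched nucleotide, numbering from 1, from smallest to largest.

Scanning 1-based: 1: C/T; 11: C/G; 17: T/A.

1, 11, 17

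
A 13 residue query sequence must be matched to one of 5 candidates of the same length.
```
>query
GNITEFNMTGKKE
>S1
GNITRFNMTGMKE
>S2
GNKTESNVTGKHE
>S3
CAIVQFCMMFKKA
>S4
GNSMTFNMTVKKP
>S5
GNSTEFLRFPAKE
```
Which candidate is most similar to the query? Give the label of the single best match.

S1 differs at 2 residues; S2 differs at 4 residues; S3 differs at 8 residues; S4 differs at 5 residues; S5 differs at 6 residues. The closest is S1.

S1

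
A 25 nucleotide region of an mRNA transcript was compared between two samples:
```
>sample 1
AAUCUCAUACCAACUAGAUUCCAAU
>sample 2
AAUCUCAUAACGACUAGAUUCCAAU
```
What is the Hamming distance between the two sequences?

2

The sequences differ at positions 10, 12 (1-based) — 2 in total.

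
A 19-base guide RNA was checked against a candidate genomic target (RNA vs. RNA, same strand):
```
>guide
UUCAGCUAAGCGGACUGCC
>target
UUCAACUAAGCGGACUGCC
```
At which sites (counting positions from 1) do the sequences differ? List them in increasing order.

Differences at site 5 (G→A).

5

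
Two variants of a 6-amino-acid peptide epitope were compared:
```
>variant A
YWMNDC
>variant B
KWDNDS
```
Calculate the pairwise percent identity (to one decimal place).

Mismatches at positions 1, 3, 6 (1-based): 3 of 6.
Identical positions: 3/6 = 50% → 50.0%.

50.0%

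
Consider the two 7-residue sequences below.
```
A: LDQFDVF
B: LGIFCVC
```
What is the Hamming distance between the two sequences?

4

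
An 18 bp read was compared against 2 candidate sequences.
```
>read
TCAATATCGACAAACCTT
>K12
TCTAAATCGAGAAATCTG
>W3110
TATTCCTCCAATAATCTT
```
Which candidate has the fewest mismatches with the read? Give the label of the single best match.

K12 differs at 5 sites; W3110 differs at 9 sites. The closest is K12.

K12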